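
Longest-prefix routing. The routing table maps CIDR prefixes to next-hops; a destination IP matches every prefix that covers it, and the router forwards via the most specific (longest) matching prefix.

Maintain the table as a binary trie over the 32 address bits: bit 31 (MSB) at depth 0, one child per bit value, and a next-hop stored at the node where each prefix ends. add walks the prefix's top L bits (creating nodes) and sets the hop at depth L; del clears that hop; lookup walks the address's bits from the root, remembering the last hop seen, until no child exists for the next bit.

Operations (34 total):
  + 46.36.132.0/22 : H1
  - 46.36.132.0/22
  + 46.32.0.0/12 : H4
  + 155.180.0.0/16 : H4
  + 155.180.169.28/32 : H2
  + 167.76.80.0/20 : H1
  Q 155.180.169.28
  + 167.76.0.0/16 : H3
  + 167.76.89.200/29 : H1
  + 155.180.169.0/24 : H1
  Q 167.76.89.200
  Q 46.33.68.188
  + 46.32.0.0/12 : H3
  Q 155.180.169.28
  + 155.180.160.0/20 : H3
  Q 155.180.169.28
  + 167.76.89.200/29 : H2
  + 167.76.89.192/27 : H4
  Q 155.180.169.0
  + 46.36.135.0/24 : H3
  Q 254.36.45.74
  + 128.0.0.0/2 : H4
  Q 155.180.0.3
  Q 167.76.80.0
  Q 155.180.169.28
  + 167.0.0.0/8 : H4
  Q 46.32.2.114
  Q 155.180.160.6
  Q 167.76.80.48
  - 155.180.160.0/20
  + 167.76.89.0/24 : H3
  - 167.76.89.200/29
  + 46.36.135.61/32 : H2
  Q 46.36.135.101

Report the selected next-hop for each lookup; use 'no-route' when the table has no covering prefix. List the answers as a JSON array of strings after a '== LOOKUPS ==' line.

Apply in order:
  + 46.36.132.0/22 (H1) depth=22
  del 46.36.132.0/22 (clear depth 22)
  + 46.32.0.0/12 (H4) depth=12
  + 155.180.0.0/16 (H4) depth=16
  + 155.180.169.28/32 (H2) depth=32
  + 167.76.80.0/20 (H1) depth=20
  lookup 155.180.169.28: bits 10011011101101001010100100011100 walk d0:-→d1:-→d2:-→d3:-→d4:-→d5:-→d6:-→d7:-→d8:-→d9:-→d10:-→d11:-→d12:-→d13:-→d14:-→d15:-→d16:H4→d17:-→d18:-→d19:-→d20:-→d21:-→d22:-→d23:-→d24:-→d25:-→d26:-→d27:-→d28:-→d29:-→d30:-→d31:-→d32:H2 -> H2
  + 167.76.0.0/16 (H3) depth=16
  + 167.76.89.200/29 (H1) depth=29
  + 155.180.169.0/24 (H1) depth=24
  lookup 167.76.89.200: bits 10100111010011000101100111001 walk d0:-→d1:-→d2:-→d3:-→d4:-→d5:-→d6:-→d7:-→d8:-→d9:-→d10:-→d11:-→d12:-→d13:-→d14:-→d15:-→d16:H3→d17:-→d18:-→d19:-→d20:H1→d21:-→d22:-→d23:-→d24:-→d25:-→d26:-→d27:-→d28:-→d29:H1 -> H1
  lookup 46.33.68.188: bits 0010111000100 walk d0:-→d1:-→d2:-→d3:-→d4:-→d5:-→d6:-→d7:-→d8:-→d9:-→d10:-→d11:-→d12:H4→d13:- -> H4
  + 46.32.0.0/12 (H3) depth=12
  lookup 155.180.169.28: bits 10011011101101001010100100011100 walk d0:-→d1:-→d2:-→d3:-→d4:-→d5:-→d6:-→d7:-→d8:-→d9:-→d10:-→d11:-→d12:-→d13:-→d14:-→d15:-→d16:H4→d17:-→d18:-→d19:-→d20:-→d21:-→d22:-→d23:-→d24:H1→d25:-→d26:-→d27:-→d28:-→d29:-→d30:-→d31:-→d32:H2 -> H2
  + 155.180.160.0/20 (H3) depth=20
  lookup 155.180.169.28: bits 10011011101101001010100100011100 walk d0:-→d1:-→d2:-→d3:-→d4:-→d5:-→d6:-→d7:-→d8:-→d9:-→d10:-→d11:-→d12:-→d13:-→d14:-→d15:-→d16:H4→d17:-→d18:-→d19:-→d20:H3→d21:-→d22:-→d23:-→d24:H1→d25:-→d26:-→d27:-→d28:-→d29:-→d30:-→d31:-→d32:H2 -> H2
  + 167.76.89.200/29 (H2) depth=29
  + 167.76.89.192/27 (H4) depth=27
  lookup 155.180.169.0: bits 100110111011010010101001000 walk d0:-→d1:-→d2:-→d3:-→d4:-→d5:-→d6:-→d7:-→d8:-→d9:-→d10:-→d11:-→d12:-→d13:-→d14:-→d15:-→d16:H4→d17:-→d18:-→d19:-→d20:H3→d21:-→d22:-→d23:-→d24:H1→d25:-→d26:-→d27:- -> H1
  + 46.36.135.0/24 (H3) depth=24
  lookup 254.36.45.74: bits 1 walk d0:-→d1:- -> no-route
  + 128.0.0.0/2 (H4) depth=2
  lookup 155.180.0.3: bits 1001101110110100 walk d0:-→d1:-→d2:H4→d3:-→d4:-→d5:-→d6:-→d7:-→d8:-→d9:-→d10:-→d11:-→d12:-→d13:-→d14:-→d15:-→d16:H4 -> H4
  lookup 167.76.80.0: bits 10100111010011000101 walk d0:-→d1:-→d2:H4→d3:-→d4:-→d5:-→d6:-→d7:-→d8:-→d9:-→d10:-→d11:-→d12:-→d13:-→d14:-→d15:-→d16:H3→d17:-→d18:-→d19:-→d20:H1 -> H1
  lookup 155.180.169.28: bits 10011011101101001010100100011100 walk d0:-→d1:-→d2:H4→d3:-→d4:-→d5:-→d6:-→d7:-→d8:-→d9:-→d10:-→d11:-→d12:-→d13:-→d14:-→d15:-→d16:H4→d17:-→d18:-→d19:-→d20:H3→d21:-→d22:-→d23:-→d24:H1→d25:-→d26:-→d27:-→d28:-→d29:-→d30:-→d31:-→d32:H2 -> H2
  + 167.0.0.0/8 (H4) depth=8
  lookup 46.32.2.114: bits 0010111000100 walk d0:-→d1:-→d2:-→d3:-→d4:-→d5:-→d6:-→d7:-→d8:-→d9:-→d10:-→d11:-→d12:H3→d13:- -> H3
  lookup 155.180.160.6: bits 10011011101101001010 walk d0:-→d1:-→d2:H4→d3:-→d4:-→d5:-→d6:-→d7:-→d8:-→d9:-→d10:-→d11:-→d12:-→d13:-→d14:-→d15:-→d16:H4→d17:-→d18:-→d19:-→d20:H3 -> H3
  lookup 167.76.80.48: bits 10100111010011000101 walk d0:-→d1:-→d2:H4→d3:-→d4:-→d5:-→d6:-→d7:-→d8:H4→d9:-→d10:-→d11:-→d12:-→d13:-→d14:-→d15:-→d16:H3→d17:-→d18:-→d19:-→d20:H1 -> H1
  del 155.180.160.0/20 (clear depth 20)
  + 167.76.89.0/24 (H3) depth=24
  del 167.76.89.200/29 (clear depth 29)
  + 46.36.135.61/32 (H2) depth=32
  lookup 46.36.135.101: bits 0010111000100100100001110 walk d0:-→d1:-→d2:-→d3:-→d4:-→d5:-→d6:-→d7:-→d8:-→d9:-→d10:-→d11:-→d12:H3→d13:-→d14:-→d15:-→d16:-→d17:-→d18:-→d19:-→d20:-→d21:-→d22:-→d23:-→d24:H3→d25:- -> H3

== LOOKUPS ==
["H2","H1","H4","H2","H2","H1","no-route","H4","H1","H2","H3","H3","H1","H3"]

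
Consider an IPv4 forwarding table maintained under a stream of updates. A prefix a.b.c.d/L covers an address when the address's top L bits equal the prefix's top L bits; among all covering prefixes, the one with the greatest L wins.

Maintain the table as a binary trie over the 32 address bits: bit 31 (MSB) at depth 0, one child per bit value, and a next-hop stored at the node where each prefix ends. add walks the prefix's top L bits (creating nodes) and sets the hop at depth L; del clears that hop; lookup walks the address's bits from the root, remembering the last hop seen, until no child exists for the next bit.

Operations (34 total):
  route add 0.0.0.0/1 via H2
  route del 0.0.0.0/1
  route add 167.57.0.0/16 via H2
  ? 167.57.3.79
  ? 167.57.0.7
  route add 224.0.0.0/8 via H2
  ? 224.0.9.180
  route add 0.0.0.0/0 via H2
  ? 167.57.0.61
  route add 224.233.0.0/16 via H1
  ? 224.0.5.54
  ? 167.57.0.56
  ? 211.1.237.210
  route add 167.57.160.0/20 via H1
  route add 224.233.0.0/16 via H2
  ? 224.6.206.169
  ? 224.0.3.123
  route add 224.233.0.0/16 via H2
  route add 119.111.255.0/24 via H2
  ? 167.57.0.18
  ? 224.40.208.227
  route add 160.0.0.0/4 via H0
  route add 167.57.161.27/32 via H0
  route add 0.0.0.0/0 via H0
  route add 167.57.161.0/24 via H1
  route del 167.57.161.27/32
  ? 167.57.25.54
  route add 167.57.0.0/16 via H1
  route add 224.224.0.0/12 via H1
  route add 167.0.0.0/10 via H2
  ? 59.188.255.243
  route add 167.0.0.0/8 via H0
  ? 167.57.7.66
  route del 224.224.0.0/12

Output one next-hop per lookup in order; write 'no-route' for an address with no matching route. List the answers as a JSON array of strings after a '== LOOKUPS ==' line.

Trace:
  + 0.0.0.0/1 (H2) depth=1
  del 0.0.0.0/1 (clear depth 1)
  + 167.57.0.0/16 (H2) depth=16
  Q 167.57.3.79: descend 1010011100111001 ; hops seen [H2] ; pick H2
  Q 167.57.0.7: descend 1010011100111001 ; hops seen [H2] ; pick H2
  + 224.0.0.0/8 (H2) depth=8
  Q 224.0.9.180: descend 11100000 ; hops seen [H2] ; pick H2
  + 0.0.0.0/0 (H2) depth=0
  Q 167.57.0.61: descend 1010011100111001 ; hops seen [H2,H2] ; pick H2
  + 224.233.0.0/16 (H1) depth=16
  Q 224.0.5.54: descend 11100000 ; hops seen [H2,H2] ; pick H2
  Q 167.57.0.56: descend 1010011100111001 ; hops seen [H2,H2] ; pick H2
  Q 211.1.237.210: descend 11 ; hops seen [H2] ; pick H2
  + 167.57.160.0/20 (H1) depth=20
  + 224.233.0.0/16 (H2) depth=16
  Q 224.6.206.169: descend 11100000 ; hops seen [H2,H2] ; pick H2
  Q 224.0.3.123: descend 11100000 ; hops seen [H2,H2] ; pick H2
  + 224.233.0.0/16 (H2) depth=16
  + 119.111.255.0/24 (H2) depth=24
  Q 167.57.0.18: descend 1010011100111001 ; hops seen [H2,H2] ; pick H2
  Q 224.40.208.227: descend 11100000 ; hops seen [H2,H2] ; pick H2
  + 160.0.0.0/4 (H0) depth=4
  + 167.57.161.27/32 (H0) depth=32
  + 0.0.0.0/0 (H0) depth=0
  + 167.57.161.0/24 (H1) depth=24
  del 167.57.161.27/32 (clear depth 32)
  Q 167.57.25.54: descend 1010011100111001 ; hops seen [H0,H0,H2] ; pick H2
  + 167.57.0.0/16 (H1) depth=16
  + 224.224.0.0/12 (H1) depth=12
  + 167.0.0.0/10 (H2) depth=10
  Q 59.188.255.243: descend 0 ; hops seen [H0] ; pick H0
  + 167.0.0.0/8 (H0) depth=8
  Q 167.57.7.66: descend 1010011100111001 ; hops seen [H0,H0,H0,H2,H1] ; pick H1
  del 224.224.0.0/12 (clear depth 12)

== LOOKUPS ==
["H2","H2","H2","H2","H2","H2","H2","H2","H2","H2","H2","H2","H0","H1"]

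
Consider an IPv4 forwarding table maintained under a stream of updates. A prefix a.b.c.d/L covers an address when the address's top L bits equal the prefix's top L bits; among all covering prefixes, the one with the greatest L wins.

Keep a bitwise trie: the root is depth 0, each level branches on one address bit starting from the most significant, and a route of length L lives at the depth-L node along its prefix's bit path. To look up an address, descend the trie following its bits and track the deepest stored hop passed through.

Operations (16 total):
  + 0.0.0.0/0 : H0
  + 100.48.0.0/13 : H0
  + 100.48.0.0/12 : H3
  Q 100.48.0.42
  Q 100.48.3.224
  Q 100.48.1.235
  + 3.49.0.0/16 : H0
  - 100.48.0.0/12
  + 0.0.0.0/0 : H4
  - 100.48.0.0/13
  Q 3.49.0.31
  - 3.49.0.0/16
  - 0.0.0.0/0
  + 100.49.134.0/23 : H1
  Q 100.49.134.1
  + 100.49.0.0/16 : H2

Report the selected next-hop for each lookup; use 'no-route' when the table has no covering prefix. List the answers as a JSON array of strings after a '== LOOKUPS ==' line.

Apply in order:
  + 0.0.0.0/0 (H0) depth=0
  + 100.48.0.0/13 (H0) depth=13
  + 100.48.0.0/12 (H3) depth=12
  lookup 100.48.0.42: bits 0110010000110 walk d0:H0→d1:-→d2:-→d3:-→d4:-→d5:-→d6:-→d7:-→d8:-→d9:-→d10:-→d11:-→d12:H3→d13:H0 -> H0
  lookup 100.48.3.224: bits 0110010000110 walk d0:H0→d1:-→d2:-→d3:-→d4:-→d5:-→d6:-→d7:-→d8:-→d9:-→d10:-→d11:-→d12:H3→d13:H0 -> H0
  lookup 100.48.1.235: bits 0110010000110 walk d0:H0→d1:-→d2:-→d3:-→d4:-→d5:-→d6:-→d7:-→d8:-→d9:-→d10:-→d11:-→d12:H3→d13:H0 -> H0
  + 3.49.0.0/16 (H0) depth=16
  del 100.48.0.0/12 (clear depth 12)
  + 0.0.0.0/0 (H4) depth=0
  del 100.48.0.0/13 (clear depth 13)
  lookup 3.49.0.31: bits 0000001100110001 walk d0:H4→d1:-→d2:-→d3:-→d4:-→d5:-→d6:-→d7:-→d8:-→d9:-→d10:-→d11:-→d12:-→d13:-→d14:-→d15:-→d16:H0 -> H0
  del 3.49.0.0/16 (clear depth 16)
  del 0.0.0.0/0 (clear depth 0)
  + 100.49.134.0/23 (H1) depth=23
  lookup 100.49.134.1: bits 01100100001100011000011 walk d0:-→d1:-→d2:-→d3:-→d4:-→d5:-→d6:-→d7:-→d8:-→d9:-→d10:-→d11:-→d12:-→d13:-→d14:-→d15:-→d16:-→d17:-→d18:-→d19:-→d20:-→d21:-→d22:-→d23:H1 -> H1
  + 100.49.0.0/16 (H2) depth=16

== LOOKUPS ==
["H0","H0","H0","H0","H1"]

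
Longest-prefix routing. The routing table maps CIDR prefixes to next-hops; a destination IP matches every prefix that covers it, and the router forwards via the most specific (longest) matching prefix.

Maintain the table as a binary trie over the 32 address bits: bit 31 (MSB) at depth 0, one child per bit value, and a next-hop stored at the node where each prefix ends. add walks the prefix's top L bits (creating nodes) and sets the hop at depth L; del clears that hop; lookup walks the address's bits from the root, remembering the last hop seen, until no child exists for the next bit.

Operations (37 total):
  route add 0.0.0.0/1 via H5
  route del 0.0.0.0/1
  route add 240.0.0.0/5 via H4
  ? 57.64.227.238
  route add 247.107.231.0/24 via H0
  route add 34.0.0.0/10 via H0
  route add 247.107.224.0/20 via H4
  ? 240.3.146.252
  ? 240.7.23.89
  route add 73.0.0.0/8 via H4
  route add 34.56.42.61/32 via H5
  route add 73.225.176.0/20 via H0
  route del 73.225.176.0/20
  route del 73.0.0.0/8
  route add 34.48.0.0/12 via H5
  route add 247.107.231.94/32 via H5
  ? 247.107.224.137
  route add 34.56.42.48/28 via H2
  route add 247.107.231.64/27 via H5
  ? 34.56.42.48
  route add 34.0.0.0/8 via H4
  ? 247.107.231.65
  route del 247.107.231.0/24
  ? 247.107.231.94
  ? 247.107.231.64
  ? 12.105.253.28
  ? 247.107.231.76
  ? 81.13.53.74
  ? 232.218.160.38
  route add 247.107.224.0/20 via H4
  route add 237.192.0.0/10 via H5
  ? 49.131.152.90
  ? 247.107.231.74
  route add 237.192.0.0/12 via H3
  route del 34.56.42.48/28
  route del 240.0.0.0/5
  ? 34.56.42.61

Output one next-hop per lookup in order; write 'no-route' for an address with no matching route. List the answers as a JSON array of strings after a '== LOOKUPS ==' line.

Trace:
  add 0.0.0.0/1 -> H5 at depth 1
  del 0.0.0.0/1 (clear depth 1)
  add 240.0.0.0/5 -> H4 at depth 5
  lookup 57.64.227.238: bits 0 walk d0:-→d1:- -> no-route
  add 247.107.231.0/24 -> H0 at depth 24
  add 34.0.0.0/10 -> H0 at depth 10
  add 247.107.224.0/20 -> H4 at depth 20
  lookup 240.3.146.252: bits 11110 walk d0:-→d1:-→d2:-→d3:-→d4:-→d5:H4 -> H4
  lookup 240.7.23.89: bits 11110 walk d0:-→d1:-→d2:-→d3:-→d4:-→d5:H4 -> H4
  add 73.0.0.0/8 -> H4 at depth 8
  add 34.56.42.61/32 -> H5 at depth 32
  add 73.225.176.0/20 -> H0 at depth 20
  del 73.225.176.0/20 (clear depth 20)
  del 73.0.0.0/8 (clear depth 8)
  add 34.48.0.0/12 -> H5 at depth 12
  add 247.107.231.94/32 -> H5 at depth 32
  lookup 247.107.224.137: bits 111101110110101111100 walk d0:-→d1:-→d2:-→d3:-→d4:-→d5:H4→d6:-→d7:-→d8:-→d9:-→d10:-→d11:-→d12:-→d13:-→d14:-→d15:-→d16:-→d17:-→d18:-→d19:-→d20:H4→d21:- -> H4
  add 34.56.42.48/28 -> H2 at depth 28
  add 247.107.231.64/27 -> H5 at depth 27
  lookup 34.56.42.48: bits 0010001000111000001010100011 walk d0:-→d1:-→d2:-→d3:-→d4:-→d5:-→d6:-→d7:-→d8:-→d9:-→d10:H0→d11:-→d12:H5→d13:-→d14:-→d15:-→d16:-→d17:-→d18:-→d19:-→d20:-→d21:-→d22:-→d23:-→d24:-→d25:-→d26:-→d27:-→d28:H2 -> H2
  add 34.0.0.0/8 -> H4 at depth 8
  lookup 247.107.231.65: bits 111101110110101111100111010 walk d0:-→d1:-→d2:-→d3:-→d4:-→d5:H4→d6:-→d7:-→d8:-→d9:-→d10:-→d11:-→d12:-→d13:-→d14:-→d15:-→d16:-→d17:-→d18:-→d19:-→d20:H4→d21:-→d22:-→d23:-→d24:H0→d25:-→d26:-→d27:H5 -> H5
  del 247.107.231.0/24 (clear depth 24)
  lookup 247.107.231.94: bits 11110111011010111110011101011110 walk d0:-→d1:-→d2:-→d3:-→d4:-→d5:H4→d6:-→d7:-→d8:-→d9:-→d10:-→d11:-→d12:-→d13:-→d14:-→d15:-→d16:-→d17:-→d18:-→d19:-→d20:H4→d21:-→d22:-→d23:-→d24:-→d25:-→d26:-→d27:H5→d28:-→d29:-→d30:-→d31:-→d32:H5 -> H5
  lookup 247.107.231.64: bits 111101110110101111100111010 walk d0:-→d1:-→d2:-→d3:-→d4:-→d5:H4→d6:-→d7:-→d8:-→d9:-→d10:-→d11:-→d12:-→d13:-→d14:-→d15:-→d16:-→d17:-→d18:-→d19:-→d20:H4→d21:-→d22:-→d23:-→d24:-→d25:-→d26:-→d27:H5 -> H5
  lookup 12.105.253.28: bits 00 walk d0:-→d1:-→d2:- -> no-route
  lookup 247.107.231.76: bits 111101110110101111100111010 walk d0:-→d1:-→d2:-→d3:-→d4:-→d5:H4→d6:-→d7:-→d8:-→d9:-→d10:-→d11:-→d12:-→d13:-→d14:-→d15:-→d16:-→d17:-→d18:-→d19:-→d20:H4→d21:-→d22:-→d23:-→d24:-→d25:-→d26:-→d27:H5 -> H5
  lookup 81.13.53.74: bits 010 walk d0:-→d1:-→d2:-→d3:- -> no-route
  lookup 232.218.160.38: bits 111 walk d0:-→d1:-→d2:-→d3:- -> no-route
  add 247.107.224.0/20 -> H4 at depth 20
  add 237.192.0.0/10 -> H5 at depth 10
  lookup 49.131.152.90: bits 001 walk d0:-→d1:-→d2:-→d3:- -> no-route
  lookup 247.107.231.74: bits 111101110110101111100111010 walk d0:-→d1:-→d2:-→d3:-→d4:-→d5:H4→d6:-→d7:-→d8:-→d9:-→d10:-→d11:-→d12:-→d13:-→d14:-→d15:-→d16:-→d17:-→d18:-→d19:-→d20:H4→d21:-→d22:-→d23:-→d24:-→d25:-→d26:-→d27:H5 -> H5
  add 237.192.0.0/12 -> H3 at depth 12
  del 34.56.42.48/28 (clear depth 28)
  del 240.0.0.0/5 (clear depth 5)
  lookup 34.56.42.61: bits 00100010001110000010101000111101 walk d0:-→d1:-→d2:-→d3:-→d4:-→d5:-→d6:-→d7:-→d8:H4→d9:-→d10:H0→d11:-→d12:H5→d13:-→d14:-→d15:-→d16:-→d17:-→d18:-→d19:-→d20:-→d21:-→d22:-→d23:-→d24:-→d25:-→d26:-→d27:-→d28:-→d29:-→d30:-→d31:-→d32:H5 -> H5

== LOOKUPS ==
["no-route","H4","H4","H4","H2","H5","H5","H5","no-route","H5","no-route","no-route","no-route","H5","H5"]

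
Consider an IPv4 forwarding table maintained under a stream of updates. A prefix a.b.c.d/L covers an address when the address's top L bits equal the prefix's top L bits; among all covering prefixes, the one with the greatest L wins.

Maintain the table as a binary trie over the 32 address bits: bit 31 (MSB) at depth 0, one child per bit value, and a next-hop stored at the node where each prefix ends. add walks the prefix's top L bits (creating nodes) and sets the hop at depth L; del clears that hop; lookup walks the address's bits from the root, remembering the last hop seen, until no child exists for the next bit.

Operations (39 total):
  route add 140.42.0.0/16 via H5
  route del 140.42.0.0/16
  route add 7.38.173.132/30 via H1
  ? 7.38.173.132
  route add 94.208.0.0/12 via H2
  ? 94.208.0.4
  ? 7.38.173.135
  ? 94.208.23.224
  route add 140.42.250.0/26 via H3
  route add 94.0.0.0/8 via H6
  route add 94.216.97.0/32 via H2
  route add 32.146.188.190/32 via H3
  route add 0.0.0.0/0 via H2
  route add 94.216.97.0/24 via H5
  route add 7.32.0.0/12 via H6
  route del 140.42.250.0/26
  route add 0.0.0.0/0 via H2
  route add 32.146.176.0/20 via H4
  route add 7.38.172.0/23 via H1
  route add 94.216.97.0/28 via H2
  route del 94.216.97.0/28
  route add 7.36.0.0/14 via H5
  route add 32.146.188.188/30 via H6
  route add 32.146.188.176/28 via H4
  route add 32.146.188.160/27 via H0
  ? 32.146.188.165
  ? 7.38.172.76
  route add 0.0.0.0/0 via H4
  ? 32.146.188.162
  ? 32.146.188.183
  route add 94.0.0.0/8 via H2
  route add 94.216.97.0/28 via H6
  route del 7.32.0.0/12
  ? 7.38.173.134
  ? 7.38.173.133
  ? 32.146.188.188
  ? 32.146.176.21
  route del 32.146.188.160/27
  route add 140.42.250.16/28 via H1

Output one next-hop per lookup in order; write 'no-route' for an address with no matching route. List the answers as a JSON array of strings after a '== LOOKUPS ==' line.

Process each operation:
  add 140.42.0.0/16 -> H5 at depth 16
  - 140.42.0.0/16 clear@16
  add 7.38.173.132/30 -> H1 at depth 30
  lookup 7.38.173.132: bits 000001110010011010101101100001 walk d0:-→d1:-→d2:-→d3:-→d4:-→d5:-→d6:-→d7:-→d8:-→d9:-→d10:-→d11:-→d12:-→d13:-→d14:-→d15:-→d16:-→d17:-→d18:-→d19:-→d20:-→d21:-→d22:-→d23:-→d24:-→d25:-→d26:-→d27:-→d28:-→d29:-→d30:H1 -> H1
  add 94.208.0.0/12 -> H2 at depth 12
  lookup 94.208.0.4: bits 010111101101 walk d0:-→d1:-→d2:-→d3:-→d4:-→d5:-→d6:-→d7:-→d8:-→d9:-→d10:-→d11:-→d12:H2 -> H2
  lookup 7.38.173.135: bits 000001110010011010101101100001 walk d0:-→d1:-→d2:-→d3:-→d4:-→d5:-→d6:-→d7:-→d8:-→d9:-→d10:-→d11:-→d12:-→d13:-→d14:-→d15:-→d16:-→d17:-→d18:-→d19:-→d20:-→d21:-→d22:-→d23:-→d24:-→d25:-→d26:-→d27:-→d28:-→d29:-→d30:H1 -> H1
  lookup 94.208.23.224: bits 010111101101 walk d0:-→d1:-→d2:-→d3:-→d4:-→d5:-→d6:-→d7:-→d8:-→d9:-→d10:-→d11:-→d12:H2 -> H2
  add 140.42.250.0/26 -> H3 at depth 26
  add 94.0.0.0/8 -> H6 at depth 8
  add 94.216.97.0/32 -> H2 at depth 32
  add 32.146.188.190/32 -> H3 at depth 32
  add 0.0.0.0/0 -> H2 at depth 0
  add 94.216.97.0/24 -> H5 at depth 24
  add 7.32.0.0/12 -> H6 at depth 12
  - 140.42.250.0/26 clear@26
  add 0.0.0.0/0 -> H2 at depth 0
  add 32.146.176.0/20 -> H4 at depth 20
  add 7.38.172.0/23 -> H1 at depth 23
  add 94.216.97.0/28 -> H2 at depth 28
  - 94.216.97.0/28 clear@28
  add 7.36.0.0/14 -> H5 at depth 14
  add 32.146.188.188/30 -> H6 at depth 30
  add 32.146.188.176/28 -> H4 at depth 28
  add 32.146.188.160/27 -> H0 at depth 27
  lookup 32.146.188.165: bits 001000001001001010111100101 walk d0:H2→d1:-→d2:-→d3:-→d4:-→d5:-→d6:-→d7:-→d8:-→d9:-→d10:-→d11:-→d12:-→d13:-→d14:-→d15:-→d16:-→d17:-→d18:-→d19:-→d20:H4→d21:-→d22:-→d23:-→d24:-→d25:-→d26:-→d27:H0 -> H0
  lookup 7.38.172.76: bits 00000111001001101010110 walk d0:H2→d1:-→d2:-→d3:-→d4:-→d5:-→d6:-→d7:-→d8:-→d9:-→d10:-→d11:-→d12:H6→d13:-→d14:H5→d15:-→d16:-→d17:-→d18:-→d19:-→d20:-→d21:-→d22:-→d23:H1 -> H1
  add 0.0.0.0/0 -> H4 at depth 0
  lookup 32.146.188.162: bits 001000001001001010111100101 walk d0:H4→d1:-→d2:-→d3:-→d4:-→d5:-→d6:-→d7:-→d8:-→d9:-→d10:-→d11:-→d12:-→d13:-→d14:-→d15:-→d16:-→d17:-→d18:-→d19:-→d20:H4→d21:-→d22:-→d23:-→d24:-→d25:-→d26:-→d27:H0 -> H0
  lookup 32.146.188.183: bits 0010000010010010101111001011 walk d0:H4→d1:-→d2:-→d3:-→d4:-→d5:-→d6:-→d7:-→d8:-→d9:-→d10:-→d11:-→d12:-→d13:-→d14:-→d15:-→d16:-→d17:-→d18:-→d19:-→d20:H4→d21:-→d22:-→d23:-→d24:-→d25:-→d26:-→d27:H0→d28:H4 -> H4
  add 94.0.0.0/8 -> H2 at depth 8
  add 94.216.97.0/28 -> H6 at depth 28
  - 7.32.0.0/12 clear@12
  lookup 7.38.173.134: bits 000001110010011010101101100001 walk d0:H4→d1:-→d2:-→d3:-→d4:-→d5:-→d6:-→d7:-→d8:-→d9:-→d10:-→d11:-→d12:-→d13:-→d14:H5→d15:-→d16:-→d17:-→d18:-→d19:-→d20:-→d21:-→d22:-→d23:H1→d24:-→d25:-→d26:-→d27:-→d28:-→d29:-→d30:H1 -> H1
  lookup 7.38.173.133: bits 000001110010011010101101100001 walk d0:H4→d1:-→d2:-→d3:-→d4:-→d5:-→d6:-→d7:-→d8:-→d9:-→d10:-→d11:-→d12:-→d13:-→d14:H5→d15:-→d16:-→d17:-→d18:-→d19:-→d20:-→d21:-→d22:-→d23:H1→d24:-→d25:-→d26:-→d27:-→d28:-→d29:-→d30:H1 -> H1
  lookup 32.146.188.188: bits 001000001001001010111100101111 walk d0:H4→d1:-→d2:-→d3:-→d4:-→d5:-→d6:-→d7:-→d8:-→d9:-→d10:-→d11:-→d12:-→d13:-→d14:-→d15:-→d16:-→d17:-→d18:-→d19:-→d20:H4→d21:-→d22:-→d23:-→d24:-→d25:-→d26:-→d27:H0→d28:H4→d29:-→d30:H6 -> H6
  lookup 32.146.176.21: bits 00100000100100101011 walk d0:H4→d1:-→d2:-→d3:-→d4:-→d5:-→d6:-→d7:-→d8:-→d9:-→d10:-→d11:-→d12:-→d13:-→d14:-→d15:-→d16:-→d17:-→d18:-→d19:-→d20:H4 -> H4
  - 32.146.188.160/27 clear@27
  add 140.42.250.16/28 -> H1 at depth 28

== LOOKUPS ==
["H1","H2","H1","H2","H0","H1","H0","H4","H1","H1","H6","H4"]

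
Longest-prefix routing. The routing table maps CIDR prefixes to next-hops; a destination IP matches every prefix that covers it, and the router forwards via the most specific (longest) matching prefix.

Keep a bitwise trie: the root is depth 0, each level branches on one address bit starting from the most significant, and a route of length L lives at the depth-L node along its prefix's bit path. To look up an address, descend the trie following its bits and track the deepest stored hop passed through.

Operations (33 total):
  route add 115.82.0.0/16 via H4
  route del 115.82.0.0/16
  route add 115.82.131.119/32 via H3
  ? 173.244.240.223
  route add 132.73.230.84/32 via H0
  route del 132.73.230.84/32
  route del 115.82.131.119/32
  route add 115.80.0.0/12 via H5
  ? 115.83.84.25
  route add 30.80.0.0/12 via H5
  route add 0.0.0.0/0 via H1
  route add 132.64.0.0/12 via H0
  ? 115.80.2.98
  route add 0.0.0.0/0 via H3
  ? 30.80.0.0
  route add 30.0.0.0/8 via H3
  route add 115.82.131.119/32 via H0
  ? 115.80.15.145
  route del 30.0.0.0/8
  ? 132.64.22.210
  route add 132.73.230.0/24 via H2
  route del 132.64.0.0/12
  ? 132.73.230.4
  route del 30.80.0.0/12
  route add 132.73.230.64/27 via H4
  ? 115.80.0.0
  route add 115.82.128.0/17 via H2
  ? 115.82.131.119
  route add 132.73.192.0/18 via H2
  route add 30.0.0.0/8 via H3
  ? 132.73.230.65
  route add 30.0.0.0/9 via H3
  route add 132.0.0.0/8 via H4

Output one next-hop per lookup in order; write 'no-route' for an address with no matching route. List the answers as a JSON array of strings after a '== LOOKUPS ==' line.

Process each operation:
  + 115.82.0.0/16 (H4) depth=16
  - 115.82.0.0/16 clear@16
  + 115.82.131.119/32 (H3) depth=32
  Q 173.244.240.223: descend ε ; hops seen [∅] ; pick no-route
  + 132.73.230.84/32 (H0) depth=32
  - 132.73.230.84/32 clear@32
  - 115.82.131.119/32 clear@32
  + 115.80.0.0/12 (H5) depth=12
  Q 115.83.84.25: descend 011100110101001 ; hops seen [H5] ; pick H5
  + 30.80.0.0/12 (H5) depth=12
  + 0.0.0.0/0 (H1) depth=0
  + 132.64.0.0/12 (H0) depth=12
  Q 115.80.2.98: descend 01110011010100 ; hops seen [H1,H5] ; pick H5
  + 0.0.0.0/0 (H3) depth=0
  Q 30.80.0.0: descend 000111100101 ; hops seen [H3,H5] ; pick H5
  + 30.0.0.0/8 (H3) depth=8
  + 115.82.131.119/32 (H0) depth=32
  Q 115.80.15.145: descend 01110011010100 ; hops seen [H3,H5] ; pick H5
  - 30.0.0.0/8 clear@8
  Q 132.64.22.210: descend 100001000100 ; hops seen [H3,H0] ; pick H0
  + 132.73.230.0/24 (H2) depth=24
  - 132.64.0.0/12 clear@12
  Q 132.73.230.4: descend 1000010001001001111001100 ; hops seen [H3,H2] ; pick H2
  - 30.80.0.0/12 clear@12
  + 132.73.230.64/27 (H4) depth=27
  Q 115.80.0.0: descend 01110011010100 ; hops seen [H3,H5] ; pick H5
  + 115.82.128.0/17 (H2) depth=17
  Q 115.82.131.119: descend 01110011010100101000001101110111 ; hops seen [H3,H5,H2,H0] ; pick H0
  + 132.73.192.0/18 (H2) depth=18
  + 30.0.0.0/8 (H3) depth=8
  Q 132.73.230.65: descend 100001000100100111100110010 ; hops seen [H3,H2,H2,H4] ; pick H4
  + 30.0.0.0/9 (H3) depth=9
  + 132.0.0.0/8 (H4) depth=8

== LOOKUPS ==
["no-route","H5","H5","H5","H5","H0","H2","H5","H0","H4"]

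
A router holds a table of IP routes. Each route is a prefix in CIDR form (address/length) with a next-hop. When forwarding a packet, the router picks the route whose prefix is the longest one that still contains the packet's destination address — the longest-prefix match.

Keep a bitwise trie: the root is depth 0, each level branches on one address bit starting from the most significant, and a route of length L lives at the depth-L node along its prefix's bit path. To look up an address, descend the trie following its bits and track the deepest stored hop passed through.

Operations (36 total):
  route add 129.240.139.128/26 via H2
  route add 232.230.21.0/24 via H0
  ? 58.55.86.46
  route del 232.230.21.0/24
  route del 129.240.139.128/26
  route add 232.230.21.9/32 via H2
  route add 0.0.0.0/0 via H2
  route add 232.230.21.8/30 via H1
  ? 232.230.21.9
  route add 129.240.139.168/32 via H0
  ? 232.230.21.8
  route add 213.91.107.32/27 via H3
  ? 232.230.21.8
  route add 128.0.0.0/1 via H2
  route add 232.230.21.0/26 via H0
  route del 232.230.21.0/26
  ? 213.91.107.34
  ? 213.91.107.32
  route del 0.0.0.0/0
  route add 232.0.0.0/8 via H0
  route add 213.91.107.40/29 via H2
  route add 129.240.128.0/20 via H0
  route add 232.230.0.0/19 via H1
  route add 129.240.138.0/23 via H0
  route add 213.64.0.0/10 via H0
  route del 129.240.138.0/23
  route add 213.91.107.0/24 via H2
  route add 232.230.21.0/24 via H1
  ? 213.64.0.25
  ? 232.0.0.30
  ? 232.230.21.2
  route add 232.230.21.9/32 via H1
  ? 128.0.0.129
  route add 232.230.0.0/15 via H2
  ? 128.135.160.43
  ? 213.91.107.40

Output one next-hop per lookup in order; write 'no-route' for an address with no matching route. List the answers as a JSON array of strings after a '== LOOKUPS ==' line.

Apply in order:
  + 129.240.139.128/26 (H2) depth=26
  + 232.230.21.0/24 (H0) depth=24
  Q 58.55.86.46: descend ε ; hops seen [∅] ; pick no-route
  del 232.230.21.0/24 (clear depth 24)
  del 129.240.139.128/26 (clear depth 26)
  + 232.230.21.9/32 (H2) depth=32
  + 0.0.0.0/0 (H2) depth=0
  + 232.230.21.8/30 (H1) depth=30
  Q 232.230.21.9: descend 11101000111001100001010100001001 ; hops seen [H2,H1,H2] ; pick H2
  + 129.240.139.168/32 (H0) depth=32
  Q 232.230.21.8: descend 1110100011100110000101010000100 ; hops seen [H2,H1] ; pick H1
  + 213.91.107.32/27 (H3) depth=27
  Q 232.230.21.8: descend 1110100011100110000101010000100 ; hops seen [H2,H1] ; pick H1
  + 128.0.0.0/1 (H2) depth=1
  + 232.230.21.0/26 (H0) depth=26
  del 232.230.21.0/26 (clear depth 26)
  Q 213.91.107.34: descend 110101010101101101101011001 ; hops seen [H2,H2,H3] ; pick H3
  Q 213.91.107.32: descend 110101010101101101101011001 ; hops seen [H2,H2,H3] ; pick H3
  del 0.0.0.0/0 (clear depth 0)
  + 232.0.0.0/8 (H0) depth=8
  + 213.91.107.40/29 (H2) depth=29
  + 129.240.128.0/20 (H0) depth=20
  + 232.230.0.0/19 (H1) depth=19
  + 129.240.138.0/23 (H0) depth=23
  + 213.64.0.0/10 (H0) depth=10
  del 129.240.138.0/23 (clear depth 23)
  + 213.91.107.0/24 (H2) depth=24
  + 232.230.21.0/24 (H1) depth=24
  Q 213.64.0.25: descend 11010101010 ; hops seen [H2,H0] ; pick H0
  Q 232.0.0.30: descend 11101000 ; hops seen [H2,H0] ; pick H0
  Q 232.230.21.2: descend 1110100011100110000101010000 ; hops seen [H2,H0,H1,H1] ; pick H1
  + 232.230.21.9/32 (H1) depth=32
  Q 128.0.0.129: descend 1000000 ; hops seen [H2] ; pick H2
  + 232.230.0.0/15 (H2) depth=15
  Q 128.135.160.43: descend 1000000 ; hops seen [H2] ; pick H2
  Q 213.91.107.40: descend 11010101010110110110101100101 ; hops seen [H2,H0,H2,H3,H2] ; pick H2

== LOOKUPS ==
["no-route","H2","H1","H1","H3","H3","H0","H0","H1","H2","H2","H2"]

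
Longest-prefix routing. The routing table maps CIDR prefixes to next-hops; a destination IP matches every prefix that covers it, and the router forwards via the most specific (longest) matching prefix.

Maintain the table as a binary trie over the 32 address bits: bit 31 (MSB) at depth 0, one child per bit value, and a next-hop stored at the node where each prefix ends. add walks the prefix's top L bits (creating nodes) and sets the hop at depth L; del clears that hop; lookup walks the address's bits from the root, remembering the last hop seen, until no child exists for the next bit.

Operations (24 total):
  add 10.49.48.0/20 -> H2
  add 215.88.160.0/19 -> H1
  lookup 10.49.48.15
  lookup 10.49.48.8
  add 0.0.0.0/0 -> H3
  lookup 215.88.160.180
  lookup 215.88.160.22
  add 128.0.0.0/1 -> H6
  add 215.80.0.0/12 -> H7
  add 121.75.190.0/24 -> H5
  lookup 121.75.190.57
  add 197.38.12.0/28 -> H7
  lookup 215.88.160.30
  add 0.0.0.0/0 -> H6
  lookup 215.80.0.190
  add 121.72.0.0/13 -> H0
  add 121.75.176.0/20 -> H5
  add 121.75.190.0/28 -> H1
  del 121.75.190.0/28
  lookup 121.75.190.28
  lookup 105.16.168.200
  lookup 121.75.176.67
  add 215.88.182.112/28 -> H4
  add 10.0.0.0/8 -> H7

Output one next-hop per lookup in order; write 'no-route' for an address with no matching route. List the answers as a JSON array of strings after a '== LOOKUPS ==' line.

Apply in order:
  + 10.49.48.0/20 (H2) depth=20
  + 215.88.160.0/19 (H1) depth=19
  lookup 10.49.48.15: bits 00001010001100010011 walk d0:-→d1:-→d2:-→d3:-→d4:-→d5:-→d6:-→d7:-→d8:-→d9:-→d10:-→d11:-→d12:-→d13:-→d14:-→d15:-→d16:-→d17:-→d18:-→d19:-→d20:H2 -> H2
  lookup 10.49.48.8: bits 00001010001100010011 walk d0:-→d1:-→d2:-→d3:-→d4:-→d5:-→d6:-→d7:-→d8:-→d9:-→d10:-→d11:-→d12:-→d13:-→d14:-→d15:-→d16:-→d17:-→d18:-→d19:-→d20:H2 -> H2
  + 0.0.0.0/0 (H3) depth=0
  lookup 215.88.160.180: bits 1101011101011000101 walk d0:H3→d1:-→d2:-→d3:-→d4:-→d5:-→d6:-→d7:-→d8:-→d9:-→d10:-→d11:-→d12:-→d13:-→d14:-→d15:-→d16:-→d17:-→d18:-→d19:H1 -> H1
  lookup 215.88.160.22: bits 1101011101011000101 walk d0:H3→d1:-→d2:-→d3:-→d4:-→d5:-→d6:-→d7:-→d8:-→d9:-→d10:-→d11:-→d12:-→d13:-→d14:-→d15:-→d16:-→d17:-→d18:-→d19:H1 -> H1
  + 128.0.0.0/1 (H6) depth=1
  + 215.80.0.0/12 (H7) depth=12
  + 121.75.190.0/24 (H5) depth=24
  lookup 121.75.190.57: bits 011110010100101110111110 walk d0:H3→d1:-→d2:-→d3:-→d4:-→d5:-→d6:-→d7:-→d8:-→d9:-→d10:-→d11:-→d12:-→d13:-→d14:-→d15:-→d16:-→d17:-→d18:-→d19:-→d20:-→d21:-→d22:-→d23:-→d24:H5 -> H5
  + 197.38.12.0/28 (H7) depth=28
  lookup 215.88.160.30: bits 1101011101011000101 walk d0:H3→d1:H6→d2:-→d3:-→d4:-→d5:-→d6:-→d7:-→d8:-→d9:-→d10:-→d11:-→d12:H7→d13:-→d14:-→d15:-→d16:-→d17:-→d18:-→d19:H1 -> H1
  + 0.0.0.0/0 (H6) depth=0
  lookup 215.80.0.190: bits 110101110101 walk d0:H6→d1:H6→d2:-→d3:-→d4:-→d5:-→d6:-→d7:-→d8:-→d9:-→d10:-→d11:-→d12:H7 -> H7
  + 121.72.0.0/13 (H0) depth=13
  + 121.75.176.0/20 (H5) depth=20
  + 121.75.190.0/28 (H1) depth=28
  - 121.75.190.0/28 clear@28
  lookup 121.75.190.28: bits 011110010100101110111110000 walk d0:H6→d1:-→d2:-→d3:-→d4:-→d5:-→d6:-→d7:-→d8:-→d9:-→d10:-→d11:-→d12:-→d13:H0→d14:-→d15:-→d16:-→d17:-→d18:-→d19:-→d20:H5→d21:-→d22:-→d23:-→d24:H5→d25:-→d26:-→d27:- -> H5
  lookup 105.16.168.200: bits 011 walk d0:H6→d1:-→d2:-→d3:- -> H6
  lookup 121.75.176.67: bits 01111001010010111011 walk d0:H6→d1:-→d2:-→d3:-→d4:-→d5:-→d6:-→d7:-→d8:-→d9:-→d10:-→d11:-→d12:-→d13:H0→d14:-→d15:-→d16:-→d17:-→d18:-→d19:-→d20:H5 -> H5
  + 215.88.182.112/28 (H4) depth=28
  + 10.0.0.0/8 (H7) depth=8

== LOOKUPS ==
["H2","H2","H1","H1","H5","H1","H7","H5","H6","H5"]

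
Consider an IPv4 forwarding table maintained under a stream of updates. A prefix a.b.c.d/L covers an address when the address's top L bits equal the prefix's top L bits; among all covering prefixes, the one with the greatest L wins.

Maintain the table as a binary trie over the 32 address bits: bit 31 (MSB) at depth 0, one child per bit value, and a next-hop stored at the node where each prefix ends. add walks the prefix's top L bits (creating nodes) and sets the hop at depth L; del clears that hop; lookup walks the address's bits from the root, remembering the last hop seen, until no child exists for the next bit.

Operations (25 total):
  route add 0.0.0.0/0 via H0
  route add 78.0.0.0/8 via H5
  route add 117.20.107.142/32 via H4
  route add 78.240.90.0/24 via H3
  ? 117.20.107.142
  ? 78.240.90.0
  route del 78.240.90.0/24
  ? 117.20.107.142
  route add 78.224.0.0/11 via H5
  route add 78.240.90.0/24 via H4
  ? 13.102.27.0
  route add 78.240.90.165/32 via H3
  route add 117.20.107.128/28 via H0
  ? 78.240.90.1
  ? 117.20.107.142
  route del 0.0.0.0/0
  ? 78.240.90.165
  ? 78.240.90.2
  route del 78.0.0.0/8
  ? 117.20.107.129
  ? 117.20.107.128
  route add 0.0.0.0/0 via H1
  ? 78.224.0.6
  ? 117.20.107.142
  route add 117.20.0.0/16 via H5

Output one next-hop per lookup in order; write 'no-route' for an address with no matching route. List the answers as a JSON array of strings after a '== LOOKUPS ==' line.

Process each operation:
  + 0.0.0.0/0 (H0) depth=0
  + 78.0.0.0/8 (H5) depth=8
  + 117.20.107.142/32 (H4) depth=32
  + 78.240.90.0/24 (H3) depth=24
  ? 117.20.107.142  path d0:H0→d1:-→d2:-→d3:-→d4:-→d5:-→d6:-→d7:-→d8:-→d9:-→d10:-→d11:-→d12:-→d13:-→d14:-→d15:-→d16:-→d17:-→d18:-→d19:-→d20:-→d21:-→d22:-→d23:-→d24:-→d25:-→d26:-→d27:-→d28:-→d29:-→d30:-→d31:-→d32:H4  best=H4
  ? 78.240.90.0  path d0:H0→d1:-→d2:-→d3:-→d4:-→d5:-→d6:-→d7:-→d8:H5→d9:-→d10:-→d11:-→d12:-→d13:-→d14:-→d15:-→d16:-→d17:-→d18:-→d19:-→d20:-→d21:-→d22:-→d23:-→d24:H3  best=H3
  del 78.240.90.0/24 (clear depth 24)
  ? 117.20.107.142  path d0:H0→d1:-→d2:-→d3:-→d4:-→d5:-→d6:-→d7:-→d8:-→d9:-→d10:-→d11:-→d12:-→d13:-→d14:-→d15:-→d16:-→d17:-→d18:-→d19:-→d20:-→d21:-→d22:-→d23:-→d24:-→d25:-→d26:-→d27:-→d28:-→d29:-→d30:-→d31:-→d32:H4  best=H4
  + 78.224.0.0/11 (H5) depth=11
  + 78.240.90.0/24 (H4) depth=24
  ? 13.102.27.0  path d0:H0→d1:-  best=H0
  + 78.240.90.165/32 (H3) depth=32
  + 117.20.107.128/28 (H0) depth=28
  ? 78.240.90.1  path d0:H0→d1:-→d2:-→d3:-→d4:-→d5:-→d6:-→d7:-→d8:H5→d9:-→d10:-→d11:H5→d12:-→d13:-→d14:-→d15:-→d16:-→d17:-→d18:-→d19:-→d20:-→d21:-→d22:-→d23:-→d24:H4  best=H4
  ? 117.20.107.142  path d0:H0→d1:-→d2:-→d3:-→d4:-→d5:-→d6:-→d7:-→d8:-→d9:-→d10:-→d11:-→d12:-→d13:-→d14:-→d15:-→d16:-→d17:-→d18:-→d19:-→d20:-→d21:-→d22:-→d23:-→d24:-→d25:-→d26:-→d27:-→d28:H0→d29:-→d30:-→d31:-→d32:H4  best=H4
  del 0.0.0.0/0 (clear depth 0)
  ? 78.240.90.165  path d0:-→d1:-→d2:-→d3:-→d4:-→d5:-→d6:-→d7:-→d8:H5→d9:-→d10:-→d11:H5→d12:-→d13:-→d14:-→d15:-→d16:-→d17:-→d18:-→d19:-→d20:-→d21:-→d22:-→d23:-→d24:H4→d25:-→d26:-→d27:-→d28:-→d29:-→d30:-→d31:-→d32:H3  best=H3
  ? 78.240.90.2  path d0:-→d1:-→d2:-→d3:-→d4:-→d5:-→d6:-→d7:-→d8:H5→d9:-→d10:-→d11:H5→d12:-→d13:-→d14:-→d15:-→d16:-→d17:-→d18:-→d19:-→d20:-→d21:-→d22:-→d23:-→d24:H4  best=H4
  del 78.0.0.0/8 (clear depth 8)
  ? 117.20.107.129  path d0:-→d1:-→d2:-→d3:-→d4:-→d5:-→d6:-→d7:-→d8:-→d9:-→d10:-→d11:-→d12:-→d13:-→d14:-→d15:-→d16:-→d17:-→d18:-→d19:-→d20:-→d21:-→d22:-→d23:-→d24:-→d25:-→d26:-→d27:-→d28:H0  best=H0
  ? 117.20.107.128  path d0:-→d1:-→d2:-→d3:-→d4:-→d5:-→d6:-→d7:-→d8:-→d9:-→d10:-→d11:-→d12:-→d13:-→d14:-→d15:-→d16:-→d17:-→d18:-→d19:-→d20:-→d21:-→d22:-→d23:-→d24:-→d25:-→d26:-→d27:-→d28:H0  best=H0
  + 0.0.0.0/0 (H1) depth=0
  ? 78.224.0.6  path d0:H1→d1:-→d2:-→d3:-→d4:-→d5:-→d6:-→d7:-→d8:-→d9:-→d10:-→d11:H5  best=H5
  ? 117.20.107.142  path d0:H1→d1:-→d2:-→d3:-→d4:-→d5:-→d6:-→d7:-→d8:-→d9:-→d10:-→d11:-→d12:-→d13:-→d14:-→d15:-→d16:-→d17:-→d18:-→d19:-→d20:-→d21:-→d22:-→d23:-→d24:-→d25:-→d26:-→d27:-→d28:H0→d29:-→d30:-→d31:-→d32:H4  best=H4
  + 117.20.0.0/16 (H5) depth=16

== LOOKUPS ==
["H4","H3","H4","H0","H4","H4","H3","H4","H0","H0","H5","H4"]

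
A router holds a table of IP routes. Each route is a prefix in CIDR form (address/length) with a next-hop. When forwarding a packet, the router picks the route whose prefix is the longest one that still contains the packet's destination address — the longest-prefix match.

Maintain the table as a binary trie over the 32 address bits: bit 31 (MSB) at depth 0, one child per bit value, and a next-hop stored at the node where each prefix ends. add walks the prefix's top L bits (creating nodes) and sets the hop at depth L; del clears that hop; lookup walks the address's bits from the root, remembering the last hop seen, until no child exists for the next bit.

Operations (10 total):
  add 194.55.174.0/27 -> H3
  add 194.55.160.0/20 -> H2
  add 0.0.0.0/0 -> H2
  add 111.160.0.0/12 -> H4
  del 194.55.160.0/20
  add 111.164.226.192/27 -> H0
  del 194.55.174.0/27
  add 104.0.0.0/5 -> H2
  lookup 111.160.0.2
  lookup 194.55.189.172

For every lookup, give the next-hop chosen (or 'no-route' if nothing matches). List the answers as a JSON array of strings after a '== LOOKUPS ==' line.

Trace:
  + 194.55.174.0/27 (H3) depth=27
  + 194.55.160.0/20 (H2) depth=20
  + 0.0.0.0/0 (H2) depth=0
  + 111.160.0.0/12 (H4) depth=12
  del 194.55.160.0/20 (clear depth 20)
  + 111.164.226.192/27 (H0) depth=27
  del 194.55.174.0/27 (clear depth 27)
  + 104.0.0.0/5 (H2) depth=5
  ? 111.160.0.2  path d0:H2→d1:-→d2:-→d3:-→d4:-→d5:H2→d6:-→d7:-→d8:-→d9:-→d10:-→d11:-→d12:H4→d13:-  best=H4
  ? 194.55.189.172  path d0:H2→d1:-→d2:-→d3:-→d4:-→d5:-→d6:-→d7:-→d8:-→d9:-→d10:-→d11:-→d12:-→d13:-→d14:-→d15:-→d16:-→d17:-→d18:-→d19:-  best=H2

== LOOKUPS ==
["H4","H2"]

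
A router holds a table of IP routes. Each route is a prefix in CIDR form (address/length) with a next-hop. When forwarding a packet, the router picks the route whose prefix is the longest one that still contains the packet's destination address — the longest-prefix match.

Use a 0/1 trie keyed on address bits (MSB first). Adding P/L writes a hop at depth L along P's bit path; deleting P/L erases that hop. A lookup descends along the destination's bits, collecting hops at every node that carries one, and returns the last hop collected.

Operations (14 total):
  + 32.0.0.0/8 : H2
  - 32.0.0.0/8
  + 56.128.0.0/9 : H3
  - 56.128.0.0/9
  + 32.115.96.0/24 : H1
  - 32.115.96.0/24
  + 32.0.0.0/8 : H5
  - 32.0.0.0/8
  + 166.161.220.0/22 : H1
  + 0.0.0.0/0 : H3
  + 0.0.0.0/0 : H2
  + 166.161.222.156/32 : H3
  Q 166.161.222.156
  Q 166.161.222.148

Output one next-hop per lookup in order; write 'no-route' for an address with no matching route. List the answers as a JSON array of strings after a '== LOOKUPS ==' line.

Process each operation:
  + 32.0.0.0/8 (H2) depth=8
  - 32.0.0.0/8 clear@8
  + 56.128.0.0/9 (H3) depth=9
  - 56.128.0.0/9 clear@9
  + 32.115.96.0/24 (H1) depth=24
  - 32.115.96.0/24 clear@24
  + 32.0.0.0/8 (H5) depth=8
  - 32.0.0.0/8 clear@8
  + 166.161.220.0/22 (H1) depth=22
  + 0.0.0.0/0 (H3) depth=0
  + 0.0.0.0/0 (H2) depth=0
  + 166.161.222.156/32 (H3) depth=32
  Q 166.161.222.156: descend 10100110101000011101111010011100 ; hops seen [H2,H1,H3] ; pick H3
  Q 166.161.222.148: descend 1010011010100001110111101001 ; hops seen [H2,H1] ; pick H1

== LOOKUPS ==
["H3","H1"]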